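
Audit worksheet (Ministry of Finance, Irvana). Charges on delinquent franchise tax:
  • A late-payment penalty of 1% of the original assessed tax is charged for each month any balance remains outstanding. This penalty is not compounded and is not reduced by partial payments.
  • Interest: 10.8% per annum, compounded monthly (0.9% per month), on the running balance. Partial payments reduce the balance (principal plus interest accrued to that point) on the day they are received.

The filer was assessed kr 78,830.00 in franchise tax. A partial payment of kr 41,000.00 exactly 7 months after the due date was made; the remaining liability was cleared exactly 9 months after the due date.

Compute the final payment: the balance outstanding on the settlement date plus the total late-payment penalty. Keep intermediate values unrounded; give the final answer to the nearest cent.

Balance at month 7: kr 78,830.0000 × (1 + 0.009)^7 = kr 83,932.4094…
After kr 41,000.00 payment: kr 83,932.4094… − kr 41,000.00 = kr 42,932.4094…
Balance at month 9: kr 42,932.4094… × (1 + 0.009)^2 = kr 43,708.6703…
Penalty: 9 × 1% × kr 78,830.00 = kr 7,094.70
Final settlement = outstanding balance + penalty = kr 43,708.6703… + kr 7,094.70 = kr 50,803.37

kr 50,803.37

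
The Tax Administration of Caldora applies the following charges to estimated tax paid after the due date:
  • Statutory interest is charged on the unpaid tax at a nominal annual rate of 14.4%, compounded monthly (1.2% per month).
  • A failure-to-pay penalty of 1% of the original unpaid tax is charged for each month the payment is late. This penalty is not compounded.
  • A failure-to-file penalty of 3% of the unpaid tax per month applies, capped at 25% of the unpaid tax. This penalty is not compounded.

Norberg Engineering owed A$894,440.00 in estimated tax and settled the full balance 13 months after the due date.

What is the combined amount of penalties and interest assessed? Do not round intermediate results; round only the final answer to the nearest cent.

Failure-to-file: 13 × 3% × A$894,440.00 = A$348,831.60, capped at 25% × A$894,440.00 = A$223,610.00
Failure-to-pay penalty: 13 × 1% × A$894,440.00 = A$116,277.20
Interest: A$894,440.00 × ((1 + 0.012)^13 − 1) = A$894,440.00 × 0.1677414… = A$150,034.5817…
Penalties + interest = A$339,887.2000 + A$150,034.5817… = A$489,921.78

A$489,921.78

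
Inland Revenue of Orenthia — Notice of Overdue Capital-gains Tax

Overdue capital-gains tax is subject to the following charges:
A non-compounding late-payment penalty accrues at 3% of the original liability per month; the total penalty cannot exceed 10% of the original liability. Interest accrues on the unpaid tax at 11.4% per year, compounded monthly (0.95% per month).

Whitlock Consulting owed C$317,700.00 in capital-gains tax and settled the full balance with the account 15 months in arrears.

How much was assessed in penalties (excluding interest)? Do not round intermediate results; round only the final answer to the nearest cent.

C$31,770.00

Penalty (uncapped): 15 × 3% × C$317,700.00 = C$142,965.00; cap = 10% × C$317,700.00 = C$31,770.00 → penalty = C$31,770.00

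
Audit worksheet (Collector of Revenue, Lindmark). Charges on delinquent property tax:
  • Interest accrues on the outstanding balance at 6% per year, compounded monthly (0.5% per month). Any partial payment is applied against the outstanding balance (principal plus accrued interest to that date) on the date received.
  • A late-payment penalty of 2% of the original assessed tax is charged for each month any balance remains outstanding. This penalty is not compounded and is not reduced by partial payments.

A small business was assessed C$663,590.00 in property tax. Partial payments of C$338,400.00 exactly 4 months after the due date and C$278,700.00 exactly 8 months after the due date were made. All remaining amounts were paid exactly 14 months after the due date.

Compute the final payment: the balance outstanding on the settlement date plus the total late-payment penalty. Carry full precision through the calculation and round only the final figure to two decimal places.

Balance at month 4: C$663,590.0000 × (1 + 0.005)^4 = C$676,961.6707…
After C$338,400.00 payment: C$676,961.6707… − C$338,400.00 = C$338,561.6707…
Balance at month 8: C$338,561.6707… × (1 + 0.005)^4 = C$345,383.8579…
After C$278,700.00 payment: C$345,383.8579… − C$278,700.00 = C$66,683.8579…
Balance at month 14: C$66,683.8579… × (1 + 0.005)^6 = C$68,709.5474…
Penalty: 14 × 2% × C$663,590.00 = C$185,805.20
Final settlement = outstanding balance + penalty = C$68,709.5474… + C$185,805.20 = C$254,514.75

C$254,514.75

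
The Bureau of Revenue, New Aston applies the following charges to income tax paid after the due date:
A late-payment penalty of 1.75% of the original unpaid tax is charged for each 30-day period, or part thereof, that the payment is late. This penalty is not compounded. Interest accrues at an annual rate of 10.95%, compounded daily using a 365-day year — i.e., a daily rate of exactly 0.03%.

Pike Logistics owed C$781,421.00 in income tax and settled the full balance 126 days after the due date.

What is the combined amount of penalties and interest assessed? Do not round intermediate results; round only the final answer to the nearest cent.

C$98,472.81

Penalty periods: ⌈126/30⌉ = 5; penalty = 5 × 1.75% × C$781,421.00 = C$68,374.34…
Interest: C$781,421.00 × ((1 + 0.0003)^126 − 1) = C$781,421.00 × 0.03851762… = C$30,098.4773…
Penalties + interest = C$68,374.3375 + C$30,098.4773… = C$98,472.81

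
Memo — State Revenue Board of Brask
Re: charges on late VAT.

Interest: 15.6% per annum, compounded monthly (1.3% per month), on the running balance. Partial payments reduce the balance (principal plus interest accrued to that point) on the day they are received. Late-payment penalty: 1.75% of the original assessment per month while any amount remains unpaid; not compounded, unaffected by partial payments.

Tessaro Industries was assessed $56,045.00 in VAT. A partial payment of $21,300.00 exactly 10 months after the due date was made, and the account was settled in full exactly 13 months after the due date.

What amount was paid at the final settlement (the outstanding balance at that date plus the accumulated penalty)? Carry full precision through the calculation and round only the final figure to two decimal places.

$56,900.47

Balance at month 10: $56,045.0000 × (1 + 0.013)^10 = $63,772.1894…
After $21,300.00 payment: $63,772.1894… − $21,300.00 = $42,472.1894…
Balance at month 13: $42,472.1894… × (1 + 0.013)^3 = $44,150.2315…
Penalty: 13 × 1.75% × $56,045.00 = $12,750.24…
Final settlement = outstanding balance + penalty = $44,150.2315… + $12,750.24… = $56,900.47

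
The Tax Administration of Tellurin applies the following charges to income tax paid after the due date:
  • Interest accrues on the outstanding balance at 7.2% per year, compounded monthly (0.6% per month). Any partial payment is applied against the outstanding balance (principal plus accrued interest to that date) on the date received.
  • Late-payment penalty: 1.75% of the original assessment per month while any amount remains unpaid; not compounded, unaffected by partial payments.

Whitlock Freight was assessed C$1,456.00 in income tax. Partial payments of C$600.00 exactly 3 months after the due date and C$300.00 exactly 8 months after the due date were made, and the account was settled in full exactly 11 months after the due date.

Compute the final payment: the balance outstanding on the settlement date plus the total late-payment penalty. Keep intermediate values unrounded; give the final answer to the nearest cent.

Balance at month 3: C$1,456.0000 × (1 + 0.006)^3 = C$1,482.3656…
After C$600.00 payment: C$1,482.3656… − C$600.00 = C$882.3656…
Balance at month 8: C$882.3656… × (1 + 0.006)^5 = C$909.1561…
After C$300.00 payment: C$909.1561… − C$300.00 = C$609.1561…
Balance at month 11: C$609.1561… × (1 + 0.006)^3 = C$620.1868…
Penalty: 11 × 1.75% × C$1,456.00 = C$280.28
Final settlement = outstanding balance + penalty = C$620.1868… + C$280.28 = C$900.47

C$900.47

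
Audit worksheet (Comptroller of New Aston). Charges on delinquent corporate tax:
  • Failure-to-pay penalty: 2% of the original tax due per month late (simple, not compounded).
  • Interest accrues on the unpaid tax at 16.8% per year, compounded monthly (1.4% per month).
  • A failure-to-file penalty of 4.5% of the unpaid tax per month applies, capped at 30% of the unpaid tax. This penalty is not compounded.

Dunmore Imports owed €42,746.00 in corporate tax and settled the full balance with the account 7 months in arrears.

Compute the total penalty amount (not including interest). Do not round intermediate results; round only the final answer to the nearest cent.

Failure-to-file: 7 × 4.5% × €42,746.00 = €13,464.99, capped at 30% × €42,746.00 = €12,823.80
Failure-to-pay penalty = 2% × €42,746.00 × 7 mo = €5,984.44
Total penalty = €12,823.80 + €5,984.44 = €18,808.24

€18,808.24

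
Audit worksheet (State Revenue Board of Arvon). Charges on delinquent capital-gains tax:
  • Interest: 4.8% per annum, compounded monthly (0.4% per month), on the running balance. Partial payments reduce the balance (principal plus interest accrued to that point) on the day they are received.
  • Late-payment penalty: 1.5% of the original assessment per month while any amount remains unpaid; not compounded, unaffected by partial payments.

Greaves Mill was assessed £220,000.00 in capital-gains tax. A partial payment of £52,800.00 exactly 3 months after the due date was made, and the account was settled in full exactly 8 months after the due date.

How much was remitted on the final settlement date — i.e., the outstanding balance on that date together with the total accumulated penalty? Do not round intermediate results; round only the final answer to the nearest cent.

£199,674.87

Balance at month 3: £220,000.0000 × (1 + 0.004)^3 = £222,650.5741…
After £52,800.00 payment: £222,650.5741… − £52,800.00 = £169,850.5741…
Balance at month 8: £169,850.5741… × (1 + 0.004)^5 = £173,274.8706…
Penalty: 8 × 1.5% × £220,000.00 = £26,400.00
Final settlement = outstanding balance + penalty = £173,274.8706… + £26,400.00 = £199,674.87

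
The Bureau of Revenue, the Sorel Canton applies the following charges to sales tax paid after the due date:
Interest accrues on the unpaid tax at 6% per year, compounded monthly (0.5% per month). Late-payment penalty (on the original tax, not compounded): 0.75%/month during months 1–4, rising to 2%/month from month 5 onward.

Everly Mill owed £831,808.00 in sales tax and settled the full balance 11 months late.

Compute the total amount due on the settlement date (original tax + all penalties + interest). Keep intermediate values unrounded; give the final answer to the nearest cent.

£1,020,125.86

Penalty, months 1–4: 4 × 0.75% × £831,808.00 = £24,954.24
Penalty, months 5–11: 7 × 2% × £831,808.00 = £116,453.12
Interest: £831,808.00 × ((1 + 0.005)^11 − 1) = £831,808.00 × 0.0563958… = £46,910.5048…
Total = £831,808.00 + £141,407.3600 + £46,910.5048… = £1,020,125.86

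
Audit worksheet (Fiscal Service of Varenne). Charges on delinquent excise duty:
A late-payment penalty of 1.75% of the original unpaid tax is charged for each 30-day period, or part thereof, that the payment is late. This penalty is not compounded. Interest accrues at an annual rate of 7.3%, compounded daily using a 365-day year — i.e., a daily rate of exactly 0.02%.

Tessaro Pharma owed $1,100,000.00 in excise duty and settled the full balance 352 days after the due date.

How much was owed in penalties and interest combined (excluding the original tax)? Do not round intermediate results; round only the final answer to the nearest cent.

$311,222.69

Penalty periods: ⌈352/30⌉ = 12; penalty = 12 × 1.75% × $1,100,000.00 = $231,000.00
Interest: $1,100,000.00 × ((1 + 0.0002)^352 − 1) = $1,100,000.00 × 0.07292972… = $80,222.6897…
Penalties + interest = $231,000.0000 + $80,222.6897… = $311,222.69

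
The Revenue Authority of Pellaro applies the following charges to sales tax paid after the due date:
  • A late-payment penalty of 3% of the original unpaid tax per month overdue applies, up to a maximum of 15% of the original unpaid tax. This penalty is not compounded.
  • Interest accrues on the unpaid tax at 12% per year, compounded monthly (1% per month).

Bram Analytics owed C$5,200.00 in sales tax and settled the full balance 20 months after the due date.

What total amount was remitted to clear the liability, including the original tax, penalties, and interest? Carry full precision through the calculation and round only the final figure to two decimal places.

C$7,124.99

Penalty (uncapped): 20 × 3% × C$5,200.00 = C$3,120.00; cap = 15% × C$5,200.00 = C$780.00 → penalty = C$780.00
Interest: C$5,200.00 × ((1 + 0.01)^20 − 1) = C$5,200.00 × 0.2201900… = C$1,144.9882…
Total = C$5,200.00 + C$780.0000 + C$1,144.9882… = C$7,124.99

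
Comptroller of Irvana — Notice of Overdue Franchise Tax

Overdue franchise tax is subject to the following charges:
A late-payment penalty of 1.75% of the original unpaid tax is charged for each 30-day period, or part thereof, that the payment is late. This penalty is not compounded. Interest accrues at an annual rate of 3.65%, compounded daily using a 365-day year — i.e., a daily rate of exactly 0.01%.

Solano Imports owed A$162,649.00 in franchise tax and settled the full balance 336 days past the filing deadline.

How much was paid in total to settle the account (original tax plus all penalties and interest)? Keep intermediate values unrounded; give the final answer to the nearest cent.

A$202,362.86

Penalty periods: ⌈336/30⌉ = 12; penalty = 12 × 1.75% × A$162,649.00 = A$34,156.29
Interest: A$162,649.00 × ((1 + 0.0001)^336 − 1) = A$162,649.00 × 0.03416912… = A$5,557.5729…
Total = A$162,649.00 + A$34,156.2900 + A$5,557.5729… = A$202,362.86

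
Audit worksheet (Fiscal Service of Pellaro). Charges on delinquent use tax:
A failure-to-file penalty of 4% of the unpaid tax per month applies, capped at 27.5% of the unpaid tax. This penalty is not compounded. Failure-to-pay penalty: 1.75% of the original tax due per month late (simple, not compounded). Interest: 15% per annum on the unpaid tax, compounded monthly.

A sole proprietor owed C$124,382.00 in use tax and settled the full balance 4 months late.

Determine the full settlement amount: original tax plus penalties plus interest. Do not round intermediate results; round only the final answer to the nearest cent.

C$159,326.54

Failure-to-file: 4 × 4% × C$124,382.00 = C$19,901.12 (under the 27.5% cap)
Failure-to-pay penalty: 4 × 1.75% × C$124,382.00 = C$8,706.74
Interest (15%/yr ÷ 12 = 1.25%/month): C$124,382.00 × ((1 + 0.0125)^4 − 1) = C$6,336.6829…
Total = C$124,382.00 + C$28,607.8600 + C$6,336.6829… = C$159,326.54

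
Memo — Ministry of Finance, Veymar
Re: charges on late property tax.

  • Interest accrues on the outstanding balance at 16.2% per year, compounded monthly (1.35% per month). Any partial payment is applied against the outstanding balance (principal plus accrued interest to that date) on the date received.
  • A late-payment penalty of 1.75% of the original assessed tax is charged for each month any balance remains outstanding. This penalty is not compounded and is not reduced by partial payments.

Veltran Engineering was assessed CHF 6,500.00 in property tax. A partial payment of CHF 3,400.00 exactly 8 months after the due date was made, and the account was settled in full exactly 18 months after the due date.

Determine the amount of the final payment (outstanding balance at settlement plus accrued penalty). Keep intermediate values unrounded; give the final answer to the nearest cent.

CHF 6,434.07

Balance at month 8: CHF 6,500.0000 × (1 + 0.0135)^8 = CHF 7,236.0804…
After CHF 3,400.00 payment: CHF 7,236.0804… − CHF 3,400.00 = CHF 3,836.0804…
Balance at month 18: CHF 3,836.0804… × (1 + 0.0135)^10 = CHF 4,386.5716…
Penalty: 18 × 1.75% × CHF 6,500.00 = CHF 2,047.50
Final settlement = outstanding balance + penalty = CHF 4,386.5716… + CHF 2,047.50 = CHF 6,434.07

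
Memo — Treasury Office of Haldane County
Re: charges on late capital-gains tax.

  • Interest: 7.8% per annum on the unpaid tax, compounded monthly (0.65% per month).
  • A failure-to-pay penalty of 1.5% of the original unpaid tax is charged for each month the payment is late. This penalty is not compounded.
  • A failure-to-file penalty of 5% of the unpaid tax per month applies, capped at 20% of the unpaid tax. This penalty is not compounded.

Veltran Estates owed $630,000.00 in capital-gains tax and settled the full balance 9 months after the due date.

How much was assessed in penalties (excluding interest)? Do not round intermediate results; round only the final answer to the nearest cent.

Failure-to-file: 9 × 5% × $630,000.00 = $283,500.00, capped at 20% × $630,000.00 = $126,000.00
Failure-to-pay penalty = 1.5% × $630,000.00 × 9 mo = $85,050.00
Total penalty = $126,000.00 + $85,050.00 = $211,050.00

$211,050.00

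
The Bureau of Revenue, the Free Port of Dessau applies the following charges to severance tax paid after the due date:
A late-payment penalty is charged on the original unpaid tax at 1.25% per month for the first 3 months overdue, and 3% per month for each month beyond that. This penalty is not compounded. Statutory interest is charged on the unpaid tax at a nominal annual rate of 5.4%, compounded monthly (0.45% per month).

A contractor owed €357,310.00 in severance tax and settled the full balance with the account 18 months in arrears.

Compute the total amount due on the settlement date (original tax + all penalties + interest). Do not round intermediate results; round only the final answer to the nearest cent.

€561,574.79

Penalty, months 1–3: 3 × 1.25% × €357,310.00 = €13,399.13…
Penalty, months 4–18: 15 × 3% × €357,310.00 = €160,789.50
Interest: €357,310.00 × ((1 + 0.0045)^18 − 1) = €357,310.00 × 0.0841739… = €30,076.1686…
Total = €357,310.00 + €174,188.6250 + €30,076.1686… = €561,574.79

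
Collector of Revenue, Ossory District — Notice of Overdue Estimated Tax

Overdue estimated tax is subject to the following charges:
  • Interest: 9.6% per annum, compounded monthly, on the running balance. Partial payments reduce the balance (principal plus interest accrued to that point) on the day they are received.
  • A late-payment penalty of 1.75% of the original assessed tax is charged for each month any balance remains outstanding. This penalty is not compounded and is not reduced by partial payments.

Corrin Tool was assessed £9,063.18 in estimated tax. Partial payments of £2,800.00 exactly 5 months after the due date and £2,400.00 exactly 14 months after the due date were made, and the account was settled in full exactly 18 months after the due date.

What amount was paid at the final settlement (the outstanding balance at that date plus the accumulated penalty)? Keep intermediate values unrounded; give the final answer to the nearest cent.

Monthly rate = 9.6% ÷ 12 = 0.8%
Balance at month 5: £9,063.1800 × (1 + 0.008)^5 = £9,431.5542…
After £2,800.00 payment: £9,431.5542… − £2,800.00 = £6,631.5542…
Balance at month 14: £6,631.5542… × (1 + 0.008)^9 = £7,124.5939…
After £2,400.00 payment: £7,124.5939… − £2,400.00 = £4,724.5939…
Balance at month 18: £4,724.5939… × (1 + 0.008)^4 = £4,877.6048…
Penalty: 18 × 1.75% × £9,063.18 = £2,854.90…
Final settlement = outstanding balance + penalty = £4,877.6048… + £2,854.90… = £7,732.51

£7,732.51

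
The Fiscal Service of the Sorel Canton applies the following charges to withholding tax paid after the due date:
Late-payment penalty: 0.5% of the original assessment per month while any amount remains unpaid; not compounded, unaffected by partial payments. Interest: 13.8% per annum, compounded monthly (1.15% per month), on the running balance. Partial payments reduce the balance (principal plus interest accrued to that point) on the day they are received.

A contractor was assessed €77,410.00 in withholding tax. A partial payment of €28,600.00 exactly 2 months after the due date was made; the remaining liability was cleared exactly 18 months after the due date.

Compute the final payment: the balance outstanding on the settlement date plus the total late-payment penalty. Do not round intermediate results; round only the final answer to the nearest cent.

Balance at month 2: €77,410.0000 × (1 + 0.0115)^2 = €79,200.6675…
After €28,600.00 payment: €79,200.6675… − €28,600.00 = €50,600.6675…
Balance at month 18: €50,600.6675… × (1 + 0.0115)^16 = €60,758.9751…
Penalty: 18 × 0.5% × €77,410.00 = €6,966.90
Final settlement = outstanding balance + penalty = €60,758.9751… + €6,966.90 = €67,725.88

€67,725.88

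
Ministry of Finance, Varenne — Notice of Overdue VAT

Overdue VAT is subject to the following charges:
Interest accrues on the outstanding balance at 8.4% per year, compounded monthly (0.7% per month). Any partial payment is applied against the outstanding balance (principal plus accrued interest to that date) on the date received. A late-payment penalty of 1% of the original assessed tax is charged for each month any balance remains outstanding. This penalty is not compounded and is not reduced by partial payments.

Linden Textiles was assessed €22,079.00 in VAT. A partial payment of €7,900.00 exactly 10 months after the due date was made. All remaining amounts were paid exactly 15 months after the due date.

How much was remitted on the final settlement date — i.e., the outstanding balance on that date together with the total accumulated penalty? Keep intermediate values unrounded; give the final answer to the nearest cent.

Balance at month 10: €22,079.0000 × (1 + 0.007)^10 = €23,674.1342…
After €7,900.00 payment: €23,674.1342… − €7,900.00 = €15,774.1342…
Balance at month 15: €15,774.1342… × (1 + 0.007)^5 = €16,334.0125…
Penalty: 15 × 1% × €22,079.00 = €3,311.85
Final settlement = outstanding balance + penalty = €16,334.0125… + €3,311.85 = €19,645.86

€19,645.86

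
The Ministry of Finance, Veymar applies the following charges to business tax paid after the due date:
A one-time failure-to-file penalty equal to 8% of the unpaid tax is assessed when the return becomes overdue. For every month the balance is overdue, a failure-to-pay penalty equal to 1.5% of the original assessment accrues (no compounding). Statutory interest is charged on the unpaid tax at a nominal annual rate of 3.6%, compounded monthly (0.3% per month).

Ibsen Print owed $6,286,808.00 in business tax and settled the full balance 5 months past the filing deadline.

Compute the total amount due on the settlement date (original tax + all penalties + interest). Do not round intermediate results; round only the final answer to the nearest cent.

Failure-to-file penalty: 8% × $6,286,808.00 = $502,944.64
Failure-to-pay penalty = 1.5% × $6,286,808.00 × 5 mo = $471,510.60
Interest: $6,286,808.00 × ((1 + 0.003)^5 − 1) = $6,286,808.00 × 0.0150903… = $94,869.6327…
Total = $6,286,808.00 + $974,455.2400 + $94,869.6327… = $7,356,132.87

$7,356,132.87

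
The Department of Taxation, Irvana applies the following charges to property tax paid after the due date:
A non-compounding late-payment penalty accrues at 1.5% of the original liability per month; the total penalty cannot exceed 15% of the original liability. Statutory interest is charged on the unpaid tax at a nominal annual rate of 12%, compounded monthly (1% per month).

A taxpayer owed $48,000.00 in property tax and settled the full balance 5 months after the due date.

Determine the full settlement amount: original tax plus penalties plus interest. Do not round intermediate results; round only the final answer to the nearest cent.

$54,048.48

Penalty: 5 × 1.5% × $48,000.00 = $3,600.00 (below the 15% cap of $7,200.00)
Interest: $48,000.00 × ((1 + 0.01)^5 − 1) = $48,000.00 × 0.0510101… = $2,448.4824…
Total = $48,000.00 + $3,600.0000 + $2,448.4824… = $54,048.48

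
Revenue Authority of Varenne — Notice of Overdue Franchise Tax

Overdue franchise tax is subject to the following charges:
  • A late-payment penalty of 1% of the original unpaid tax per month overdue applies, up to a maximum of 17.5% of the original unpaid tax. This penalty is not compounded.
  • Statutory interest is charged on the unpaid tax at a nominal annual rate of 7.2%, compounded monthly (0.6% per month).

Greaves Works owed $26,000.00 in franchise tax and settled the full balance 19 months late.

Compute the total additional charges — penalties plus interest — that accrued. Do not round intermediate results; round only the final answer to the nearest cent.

Penalty (uncapped): 19 × 1% × $26,000.00 = $4,940.00; cap = 17.5% × $26,000.00 = $4,550.00 → penalty = $4,550.00
Interest: $26,000.00 × ((1 + 0.006)^19 − 1) = $26,000.00 × 0.1203704… = $3,129.6309…
Penalties + interest = $4,550.0000 + $3,129.6309… = $7,679.63

$7,679.63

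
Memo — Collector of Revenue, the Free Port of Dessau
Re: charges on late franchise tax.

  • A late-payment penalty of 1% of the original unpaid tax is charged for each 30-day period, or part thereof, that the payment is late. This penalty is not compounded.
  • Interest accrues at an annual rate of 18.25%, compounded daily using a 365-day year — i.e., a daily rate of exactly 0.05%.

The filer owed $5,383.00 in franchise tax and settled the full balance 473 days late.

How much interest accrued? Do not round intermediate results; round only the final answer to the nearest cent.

Interest: $5,383.00 × ((1 + 0.0005)^473 − 1) = $5,383.00 × 0.26673268… = $1,435.8220…

$1,435.82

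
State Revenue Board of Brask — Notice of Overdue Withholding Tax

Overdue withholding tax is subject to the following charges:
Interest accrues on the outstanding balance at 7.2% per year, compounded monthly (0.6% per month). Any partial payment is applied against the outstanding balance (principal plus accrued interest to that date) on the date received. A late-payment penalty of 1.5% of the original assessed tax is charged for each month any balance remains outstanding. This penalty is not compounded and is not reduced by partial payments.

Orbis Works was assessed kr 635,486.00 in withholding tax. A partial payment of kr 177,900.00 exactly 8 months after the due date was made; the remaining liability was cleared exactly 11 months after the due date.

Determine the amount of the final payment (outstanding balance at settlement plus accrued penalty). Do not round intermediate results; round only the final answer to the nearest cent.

kr 602,443.00

Balance at month 8: kr 635,486.0000 × (1 + 0.006)^8 = kr 666,637.6427…
After kr 177,900.00 payment: kr 666,637.6427… − kr 177,900.00 = kr 488,737.6427…
Balance at month 11: kr 488,737.6427… × (1 + 0.006)^3 = kr 497,587.8095…
Penalty: 11 × 1.5% × kr 635,486.00 = kr 104,855.19
Final settlement = outstanding balance + penalty = kr 497,587.8095… + kr 104,855.19 = kr 602,443.00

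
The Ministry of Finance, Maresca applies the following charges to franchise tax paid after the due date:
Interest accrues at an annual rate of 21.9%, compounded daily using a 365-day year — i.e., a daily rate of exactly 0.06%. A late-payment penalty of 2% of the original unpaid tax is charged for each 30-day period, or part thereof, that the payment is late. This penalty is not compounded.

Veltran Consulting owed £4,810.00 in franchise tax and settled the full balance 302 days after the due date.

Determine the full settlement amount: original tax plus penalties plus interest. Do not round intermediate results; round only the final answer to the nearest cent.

£6,823.42

Penalty periods: ⌈302/30⌉ = 11; penalty = 11 × 2% × £4,810.00 = £1,058.20
Interest: £4,810.00 × ((1 + 0.0006)^302 − 1) = £4,810.00 × 0.19858976… = £955.2167…
Total = £4,810.00 + £1,058.2000 + £955.2167… = £6,823.42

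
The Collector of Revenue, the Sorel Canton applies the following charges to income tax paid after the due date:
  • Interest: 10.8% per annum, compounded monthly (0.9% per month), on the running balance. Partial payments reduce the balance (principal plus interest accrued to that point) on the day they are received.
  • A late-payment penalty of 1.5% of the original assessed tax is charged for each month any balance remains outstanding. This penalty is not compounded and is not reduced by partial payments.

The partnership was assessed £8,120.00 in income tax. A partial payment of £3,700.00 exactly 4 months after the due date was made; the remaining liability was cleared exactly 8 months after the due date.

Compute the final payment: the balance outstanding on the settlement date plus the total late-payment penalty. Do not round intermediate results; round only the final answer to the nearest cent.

Balance at month 4: £8,120.0000 × (1 + 0.009)^4 = £8,416.2901…
After £3,700.00 payment: £8,416.2901… − £3,700.00 = £4,716.2901…
Balance at month 8: £4,716.2901… × (1 + 0.009)^4 = £4,888.3824…
Penalty: 8 × 1.5% × £8,120.00 = £974.40
Final settlement = outstanding balance + penalty = £4,888.3824… + £974.40 = £5,862.78

£5,862.78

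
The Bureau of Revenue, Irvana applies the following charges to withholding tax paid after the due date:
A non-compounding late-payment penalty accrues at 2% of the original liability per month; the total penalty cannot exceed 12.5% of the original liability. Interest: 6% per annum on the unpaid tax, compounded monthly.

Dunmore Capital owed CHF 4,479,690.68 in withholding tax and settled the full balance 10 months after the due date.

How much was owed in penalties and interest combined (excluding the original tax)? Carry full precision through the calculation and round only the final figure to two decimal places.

Penalty (uncapped): 10 × 2% × CHF 4,479,690.68 = CHF 895,938.14…; cap = 12.5% × CHF 4,479,690.68 = CHF 559,961.34… → penalty = CHF 559,961.34…
Interest (6%/yr ÷ 12 = 0.5%/month): CHF 4,479,690.68 × ((1 + 0.005)^10 − 1) = CHF 229,091.9729…
Penalties + interest = CHF 559,961.3350 + CHF 229,091.9729… = CHF 789,053.31

CHF 789,053.31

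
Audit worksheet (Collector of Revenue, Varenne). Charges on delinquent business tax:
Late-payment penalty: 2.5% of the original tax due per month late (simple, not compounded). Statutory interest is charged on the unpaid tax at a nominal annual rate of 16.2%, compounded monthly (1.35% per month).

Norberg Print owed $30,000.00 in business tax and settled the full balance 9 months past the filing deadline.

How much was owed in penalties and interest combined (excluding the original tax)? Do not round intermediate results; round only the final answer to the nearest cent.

Late-payment penalty = 2.5% × $30,000.00 × 9 mo = $6,750.00
Interest: $30,000.00 × ((1 + 0.0135)^9 − 1) = $30,000.00 × 0.1282719… = $3,848.1574…
Penalties + interest = $6,750.0000 + $3,848.1574… = $10,598.16

$10,598.16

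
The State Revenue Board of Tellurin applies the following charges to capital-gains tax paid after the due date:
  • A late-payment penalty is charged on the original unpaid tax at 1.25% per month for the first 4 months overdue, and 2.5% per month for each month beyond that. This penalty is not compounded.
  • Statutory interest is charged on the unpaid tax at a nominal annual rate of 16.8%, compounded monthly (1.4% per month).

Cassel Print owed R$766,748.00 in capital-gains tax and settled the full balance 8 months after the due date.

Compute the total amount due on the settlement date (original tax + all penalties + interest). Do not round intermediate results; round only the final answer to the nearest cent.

R$971,963.80

Penalty, months 1–4: 4 × 1.25% × R$766,748.00 = R$38,337.40
Penalty, months 5–8: 4 × 2.5% × R$766,748.00 = R$76,674.80
Interest: R$766,748.00 × ((1 + 0.014)^8 − 1) = R$766,748.00 × 0.1176444… = R$90,203.5957…
Total = R$766,748.00 + R$115,012.2000 + R$90,203.5957… = R$971,963.80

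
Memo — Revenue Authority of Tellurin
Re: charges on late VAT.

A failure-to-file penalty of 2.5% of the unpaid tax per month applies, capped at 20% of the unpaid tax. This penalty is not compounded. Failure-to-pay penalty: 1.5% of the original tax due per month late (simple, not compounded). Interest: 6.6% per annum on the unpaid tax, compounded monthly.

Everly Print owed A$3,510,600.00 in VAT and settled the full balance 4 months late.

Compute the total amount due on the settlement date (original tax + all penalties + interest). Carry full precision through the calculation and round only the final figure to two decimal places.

A$4,150,168.71

Failure-to-file: 4 × 2.5% × A$3,510,600.00 = A$351,060.00 (under the 20% cap)
Failure-to-pay penalty: 4 × 1.5% × A$3,510,600.00 = A$210,636.00
Interest (6.6%/yr ÷ 12 = 0.55%/month): A$3,510,600.00 × ((1 + 0.0055)^4 − 1) = A$77,872.7134…
Total = A$3,510,600.00 + A$561,696.0000 + A$77,872.7134… = A$4,150,168.71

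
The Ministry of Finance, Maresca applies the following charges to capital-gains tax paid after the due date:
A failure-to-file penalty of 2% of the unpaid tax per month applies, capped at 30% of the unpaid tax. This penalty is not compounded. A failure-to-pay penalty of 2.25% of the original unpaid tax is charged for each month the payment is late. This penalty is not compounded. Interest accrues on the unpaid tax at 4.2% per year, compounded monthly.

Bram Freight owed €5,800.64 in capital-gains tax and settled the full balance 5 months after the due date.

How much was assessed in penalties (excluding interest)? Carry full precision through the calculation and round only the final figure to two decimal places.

€1,232.64

Failure-to-file: 5 × 2% × €5,800.64 = €580.06… (under the 30% cap)
Failure-to-pay penalty = 2.25% × €5,800.64 × 5 mo = €652.57…
Total penalty = €580.06… + €652.57… = €1,232.64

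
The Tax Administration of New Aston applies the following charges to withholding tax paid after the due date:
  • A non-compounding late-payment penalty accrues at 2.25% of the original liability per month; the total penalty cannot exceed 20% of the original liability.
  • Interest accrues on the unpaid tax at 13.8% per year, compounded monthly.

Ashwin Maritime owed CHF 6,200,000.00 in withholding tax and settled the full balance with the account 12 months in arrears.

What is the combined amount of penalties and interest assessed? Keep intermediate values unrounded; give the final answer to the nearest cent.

Penalty (uncapped): 12 × 2.25% × CHF 6,200,000.00 = CHF 1,674,000.00; cap = 20% × CHF 6,200,000.00 = CHF 1,240,000.00 → penalty = CHF 1,240,000.00
Interest (13.8%/yr ÷ 12 = 1.15%/month): CHF 6,200,000.00 × ((1 + 0.0115)^12 − 1) = CHF 911,845.8515…
Penalties + interest = CHF 1,240,000.0000 + CHF 911,845.8515… = CHF 2,151,845.85

CHF 2,151,845.85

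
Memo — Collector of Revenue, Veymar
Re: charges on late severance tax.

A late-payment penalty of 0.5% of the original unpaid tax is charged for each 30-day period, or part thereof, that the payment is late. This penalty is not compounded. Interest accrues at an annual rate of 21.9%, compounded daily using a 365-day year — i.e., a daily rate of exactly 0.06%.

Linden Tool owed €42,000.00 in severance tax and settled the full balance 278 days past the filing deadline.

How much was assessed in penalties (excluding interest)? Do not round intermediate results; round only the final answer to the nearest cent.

€2,100.00

Penalty periods: ⌈278/30⌉ = 10; penalty = 10 × 0.5% × €42,000.00 = €2,100.00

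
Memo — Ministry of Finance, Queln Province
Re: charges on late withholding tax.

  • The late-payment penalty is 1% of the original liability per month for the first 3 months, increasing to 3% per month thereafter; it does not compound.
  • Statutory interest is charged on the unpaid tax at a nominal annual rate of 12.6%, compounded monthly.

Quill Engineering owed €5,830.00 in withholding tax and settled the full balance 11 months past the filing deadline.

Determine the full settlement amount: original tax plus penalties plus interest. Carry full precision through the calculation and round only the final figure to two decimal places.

Penalty, months 1–3: 3 × 1% × €5,830.00 = €174.90
Penalty, months 4–11: 8 × 3% × €5,830.00 = €1,399.20
Interest (12.6%/yr ÷ 12 = 1.05%/month): €5,830.00 × ((1 + 0.0105)^11 − 1) = €709.8540…
Total = €5,830.00 + €1,574.1000 + €709.8540… = €8,113.95

€8,113.95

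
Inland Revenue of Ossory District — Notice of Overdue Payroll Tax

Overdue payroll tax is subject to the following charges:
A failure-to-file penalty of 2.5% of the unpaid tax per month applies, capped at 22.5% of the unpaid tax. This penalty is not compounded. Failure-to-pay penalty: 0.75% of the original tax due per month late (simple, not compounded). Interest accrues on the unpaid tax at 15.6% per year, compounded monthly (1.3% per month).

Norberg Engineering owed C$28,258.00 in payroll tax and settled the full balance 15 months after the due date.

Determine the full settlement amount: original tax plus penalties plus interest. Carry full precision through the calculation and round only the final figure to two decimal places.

Failure-to-file: 15 × 2.5% × C$28,258.00 = C$10,596.75, capped at 22.5% × C$28,258.00 = C$6,358.05
Failure-to-pay penalty: 15 × 0.75% × C$28,258.00 = C$3,179.03…
Interest: C$28,258.00 × ((1 + 0.013)^15 − 1) = C$28,258.00 × 0.2137848… = C$6,041.1298…
Total = C$28,258.00 + C$9,537.0750 + C$6,041.1298… = C$43,836.20

C$43,836.20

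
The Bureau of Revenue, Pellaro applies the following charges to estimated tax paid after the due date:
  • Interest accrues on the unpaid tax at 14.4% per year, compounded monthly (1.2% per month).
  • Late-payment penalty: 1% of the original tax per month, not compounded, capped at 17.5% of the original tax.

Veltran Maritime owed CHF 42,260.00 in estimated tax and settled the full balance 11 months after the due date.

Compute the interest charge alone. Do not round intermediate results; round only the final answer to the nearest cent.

Interest: CHF 42,260.00 × ((1 + 0.012)^11 − 1) = CHF 42,260.00 × 0.1402121… = CHF 5,925.3625…

CHF 5,925.36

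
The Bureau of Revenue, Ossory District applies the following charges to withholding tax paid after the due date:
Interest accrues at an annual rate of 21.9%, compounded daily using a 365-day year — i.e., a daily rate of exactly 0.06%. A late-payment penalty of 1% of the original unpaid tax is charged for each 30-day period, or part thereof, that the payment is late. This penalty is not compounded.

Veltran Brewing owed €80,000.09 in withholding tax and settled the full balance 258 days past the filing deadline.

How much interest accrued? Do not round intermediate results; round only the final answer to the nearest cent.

€13,389.64

Interest: €80,000.09 × ((1 + 0.0006)^258 − 1) = €80,000.09 × 0.16737026… = €13,389.6359…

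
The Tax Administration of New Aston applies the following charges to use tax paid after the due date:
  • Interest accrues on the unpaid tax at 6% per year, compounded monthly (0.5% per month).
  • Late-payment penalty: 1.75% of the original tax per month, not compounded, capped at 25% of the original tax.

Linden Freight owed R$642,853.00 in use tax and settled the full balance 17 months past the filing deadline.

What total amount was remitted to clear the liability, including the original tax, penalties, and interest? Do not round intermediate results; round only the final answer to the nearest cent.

Penalty (uncapped): 17 × 1.75% × R$642,853.00 = R$191,248.77…; cap = 25% × R$642,853.00 = R$160,713.25 → penalty = R$160,713.25
Interest: R$642,853.00 × ((1 + 0.005)^17 − 1) = R$642,853.00 × 0.0884865… = R$56,883.8165…
Total = R$642,853.00 + R$160,713.2500 + R$56,883.8165… = R$860,450.07

R$860,450.07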